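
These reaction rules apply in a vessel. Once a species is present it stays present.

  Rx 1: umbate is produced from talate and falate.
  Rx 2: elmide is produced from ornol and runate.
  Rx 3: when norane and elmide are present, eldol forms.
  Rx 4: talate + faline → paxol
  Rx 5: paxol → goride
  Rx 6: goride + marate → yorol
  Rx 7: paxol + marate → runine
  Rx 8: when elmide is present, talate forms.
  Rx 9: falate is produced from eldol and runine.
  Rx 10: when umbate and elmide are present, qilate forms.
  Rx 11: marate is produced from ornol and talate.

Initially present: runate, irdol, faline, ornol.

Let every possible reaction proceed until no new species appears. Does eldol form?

No

eldol would need norane and elmide (Rx 3), but norane never forms.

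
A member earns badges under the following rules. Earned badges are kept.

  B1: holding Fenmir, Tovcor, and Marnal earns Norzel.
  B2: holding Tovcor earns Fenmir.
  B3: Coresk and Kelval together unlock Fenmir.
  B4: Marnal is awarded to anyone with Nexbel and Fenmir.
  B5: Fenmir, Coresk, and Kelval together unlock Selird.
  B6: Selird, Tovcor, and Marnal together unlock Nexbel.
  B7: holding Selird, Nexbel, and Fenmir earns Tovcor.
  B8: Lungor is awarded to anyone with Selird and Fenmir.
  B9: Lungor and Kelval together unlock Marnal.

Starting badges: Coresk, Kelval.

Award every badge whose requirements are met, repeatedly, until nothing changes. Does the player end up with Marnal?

With Coresk and Kelval, Fenmir is earned (B3).
With Fenmir, Coresk, and Kelval, Selird is earned (B5).
With Selird and Fenmir, Lungor is earned (B8).
With Lungor and Kelval, Marnal is earned (B9).

Yes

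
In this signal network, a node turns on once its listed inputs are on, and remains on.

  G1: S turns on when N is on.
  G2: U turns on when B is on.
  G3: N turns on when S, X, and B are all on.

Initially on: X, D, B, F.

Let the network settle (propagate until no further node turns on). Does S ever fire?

No

S would need N (G1), but N never turns on.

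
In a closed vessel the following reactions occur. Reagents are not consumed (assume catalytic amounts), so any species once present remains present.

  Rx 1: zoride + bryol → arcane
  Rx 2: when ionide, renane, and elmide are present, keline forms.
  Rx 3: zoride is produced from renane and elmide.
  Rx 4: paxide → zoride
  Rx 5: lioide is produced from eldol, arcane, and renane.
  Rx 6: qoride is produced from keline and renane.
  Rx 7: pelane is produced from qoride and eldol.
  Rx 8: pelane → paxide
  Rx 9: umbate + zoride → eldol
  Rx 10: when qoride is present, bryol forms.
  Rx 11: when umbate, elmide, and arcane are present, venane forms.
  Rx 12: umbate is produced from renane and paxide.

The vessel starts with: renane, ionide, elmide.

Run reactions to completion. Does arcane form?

Yes

renane and elmide present → zoride forms (Rx 3).
ionide, renane, and elmide present → keline forms (Rx 2).
keline and renane present → qoride forms (Rx 6).
qoride present → bryol forms (Rx 10).
zoride and bryol present → arcane forms (Rx 1).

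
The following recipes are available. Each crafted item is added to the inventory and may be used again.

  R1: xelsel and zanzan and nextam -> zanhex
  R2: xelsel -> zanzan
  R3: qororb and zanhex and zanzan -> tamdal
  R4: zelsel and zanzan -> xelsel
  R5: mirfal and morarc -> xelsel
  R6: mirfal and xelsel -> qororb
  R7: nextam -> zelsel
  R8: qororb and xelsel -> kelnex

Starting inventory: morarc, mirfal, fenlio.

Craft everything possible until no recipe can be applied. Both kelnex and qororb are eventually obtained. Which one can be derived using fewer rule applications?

qororb: mirfal and morarc -> xelsel (R5). mirfal and xelsel -> qororb (R6). [2 rule applications]
kelnex: mirfal and morarc -> xelsel (R5). Using R6, mirfal and xelsel make qororb. Using R8, qororb and xelsel make kelnex. [3 rule applications]
qororb needs fewer.

qororb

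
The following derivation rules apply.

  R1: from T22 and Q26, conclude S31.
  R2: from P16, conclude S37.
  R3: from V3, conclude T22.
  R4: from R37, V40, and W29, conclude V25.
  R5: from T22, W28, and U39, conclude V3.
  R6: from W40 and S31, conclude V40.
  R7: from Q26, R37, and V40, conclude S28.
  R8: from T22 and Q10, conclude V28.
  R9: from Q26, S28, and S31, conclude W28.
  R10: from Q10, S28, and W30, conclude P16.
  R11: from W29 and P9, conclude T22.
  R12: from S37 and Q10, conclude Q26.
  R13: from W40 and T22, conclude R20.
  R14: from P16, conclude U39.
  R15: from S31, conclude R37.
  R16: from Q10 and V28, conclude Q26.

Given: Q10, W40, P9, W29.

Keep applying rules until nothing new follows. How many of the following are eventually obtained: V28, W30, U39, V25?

2

W29 and P9 hold, so T22 follows (R11).
T22 and Q10 hold, so V28 follows (R8).
Q10 and V28 hold, so Q26 follows (R16).
From T22 and Q26, R1 gives S31.
S31 holds, so R37 follows (R15).
From W40 and S31, R6 gives V40.
From R37, V40, and W29, R4 gives V25.
V28: reached.
No rule produces W30, and it is not given.
U39 would need P16 (R14), but P16 is never established.
V25: reached.
Reached: V28 and V25 — 2 of the 4.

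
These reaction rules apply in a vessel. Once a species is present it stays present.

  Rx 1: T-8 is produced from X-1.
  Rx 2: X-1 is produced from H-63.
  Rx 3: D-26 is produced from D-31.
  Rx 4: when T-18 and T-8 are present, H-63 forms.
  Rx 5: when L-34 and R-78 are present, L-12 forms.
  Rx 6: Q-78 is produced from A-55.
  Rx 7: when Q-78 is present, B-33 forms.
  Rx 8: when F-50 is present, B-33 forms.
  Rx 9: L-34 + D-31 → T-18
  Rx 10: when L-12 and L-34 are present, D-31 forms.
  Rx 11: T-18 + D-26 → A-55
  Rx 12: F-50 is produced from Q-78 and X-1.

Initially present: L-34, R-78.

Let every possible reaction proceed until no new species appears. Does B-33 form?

Yes

L-34 and R-78 present → L-12 forms (Rx 5).
L-12 and L-34 present → D-31 forms (Rx 10).
D-31 present → D-26 forms (Rx 3).
L-34 and D-31 present → T-18 forms (Rx 9).
T-18 and D-26 present → A-55 forms (Rx 11).
A-55 present → Q-78 forms (Rx 6).
Q-78 present → B-33 forms (Rx 7).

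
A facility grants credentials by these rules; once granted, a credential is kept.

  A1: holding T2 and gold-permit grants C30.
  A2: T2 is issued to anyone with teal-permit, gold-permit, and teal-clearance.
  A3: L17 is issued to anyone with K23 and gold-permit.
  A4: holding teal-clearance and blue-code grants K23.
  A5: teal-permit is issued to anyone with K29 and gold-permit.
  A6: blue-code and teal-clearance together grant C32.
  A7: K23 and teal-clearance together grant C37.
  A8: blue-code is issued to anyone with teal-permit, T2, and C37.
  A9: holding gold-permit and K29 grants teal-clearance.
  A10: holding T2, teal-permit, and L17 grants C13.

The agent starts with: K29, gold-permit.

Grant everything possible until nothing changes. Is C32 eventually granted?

No

C32 would need blue-code and teal-clearance (A6), but blue-code is never granted.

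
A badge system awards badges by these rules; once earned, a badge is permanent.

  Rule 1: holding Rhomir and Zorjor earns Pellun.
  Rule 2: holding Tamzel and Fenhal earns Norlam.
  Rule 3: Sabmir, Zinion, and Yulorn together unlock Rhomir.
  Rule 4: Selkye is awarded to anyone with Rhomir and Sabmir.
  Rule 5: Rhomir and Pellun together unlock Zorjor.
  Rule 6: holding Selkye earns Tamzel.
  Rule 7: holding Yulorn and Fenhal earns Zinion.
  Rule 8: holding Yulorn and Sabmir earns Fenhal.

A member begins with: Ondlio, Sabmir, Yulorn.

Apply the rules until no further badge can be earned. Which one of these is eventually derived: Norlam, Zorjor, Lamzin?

With Yulorn and Sabmir, Fenhal is earned (Rule 8).
With Yulorn and Fenhal, Zinion is earned (Rule 7).
With Sabmir, Zinion, and Yulorn, Rhomir is earned (Rule 3).
With Rhomir and Sabmir, Selkye is earned (Rule 4).
With Selkye, Tamzel is earned (Rule 6).
With Tamzel and Fenhal, Norlam is earned (Rule 2).
Zorjor would need Rhomir and Pellun (Rule 5), but Pellun is never earned. No rule produces Lamzin, and it is not given.

Norlam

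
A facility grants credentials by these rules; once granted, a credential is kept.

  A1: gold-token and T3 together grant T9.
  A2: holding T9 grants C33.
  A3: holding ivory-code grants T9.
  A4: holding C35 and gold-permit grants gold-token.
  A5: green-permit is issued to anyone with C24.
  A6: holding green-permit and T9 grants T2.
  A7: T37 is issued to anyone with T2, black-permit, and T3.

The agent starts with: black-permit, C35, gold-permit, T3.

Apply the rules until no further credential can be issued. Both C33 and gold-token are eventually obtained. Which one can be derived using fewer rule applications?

gold-token

gold-token: Holding C35 and gold-permit grants gold-token (A4). [1 rule application]
C33: Holding C35 and gold-permit grants gold-token (A4). Holding gold-token and T3 grants T9 (A1). Holding T9 grants C33 (A2). [3 rule applications]
gold-token needs fewer.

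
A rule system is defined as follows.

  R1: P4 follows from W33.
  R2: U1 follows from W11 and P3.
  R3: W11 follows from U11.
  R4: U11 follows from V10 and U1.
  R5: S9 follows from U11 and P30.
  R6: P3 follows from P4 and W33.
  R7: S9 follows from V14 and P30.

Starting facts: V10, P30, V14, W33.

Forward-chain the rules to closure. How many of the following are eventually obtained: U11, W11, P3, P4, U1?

2

From W33, R1 gives P4.
P4 and W33 hold, so P3 follows (R6).
U11 would need V10 and U1 (R4), but U1 is never established.
W11 would need U11 (R3), but U11 is never established.
P3: reached.
P4: reached.
U1 would need W11 and P3 (R2), but W11 is never established.
Reached: P3 and P4 — 2 of the 5.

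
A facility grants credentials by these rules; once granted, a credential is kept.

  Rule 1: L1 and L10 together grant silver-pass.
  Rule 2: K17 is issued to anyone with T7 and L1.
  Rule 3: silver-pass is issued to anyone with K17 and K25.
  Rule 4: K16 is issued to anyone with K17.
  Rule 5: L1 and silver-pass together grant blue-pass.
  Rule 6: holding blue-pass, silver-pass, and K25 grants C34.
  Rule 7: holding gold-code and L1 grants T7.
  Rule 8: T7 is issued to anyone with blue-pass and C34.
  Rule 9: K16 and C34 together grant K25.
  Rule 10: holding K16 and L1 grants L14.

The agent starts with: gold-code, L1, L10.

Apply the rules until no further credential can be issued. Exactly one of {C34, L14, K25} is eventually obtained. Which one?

L14

Holding gold-code and L1 grants T7 (Rule 7).
Holding T7 and L1 grants K17 (Rule 2).
Holding K17 grants K16 (Rule 4).
Holding K16 and L1 grants L14 (Rule 10).
K25 would need K16 and C34 (Rule 9), but C34 is never granted. C34 would need blue-pass, silver-pass, and K25 (Rule 6), but K25 is never granted.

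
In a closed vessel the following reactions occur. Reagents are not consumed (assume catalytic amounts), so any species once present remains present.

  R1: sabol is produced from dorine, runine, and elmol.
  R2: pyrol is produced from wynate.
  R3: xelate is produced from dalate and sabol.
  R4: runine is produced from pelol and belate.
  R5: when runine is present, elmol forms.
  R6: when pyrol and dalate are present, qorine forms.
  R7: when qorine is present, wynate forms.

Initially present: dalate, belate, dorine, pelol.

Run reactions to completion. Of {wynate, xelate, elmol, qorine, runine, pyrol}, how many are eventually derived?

pelol and belate present → runine forms (R4).
runine present → elmol forms (R5).
dorine, runine, and elmol present → sabol forms (R1).
dalate and sabol present → xelate forms (R3).
wynate would need qorine (R7), but qorine never forms.
xelate: reached.
elmol: reached.
qorine would need pyrol and dalate (R6), but pyrol never forms.
runine: reached.
pyrol would need wynate (R2), but wynate never forms.
Reached: xelate, elmol, and runine — 3 of the 6.

3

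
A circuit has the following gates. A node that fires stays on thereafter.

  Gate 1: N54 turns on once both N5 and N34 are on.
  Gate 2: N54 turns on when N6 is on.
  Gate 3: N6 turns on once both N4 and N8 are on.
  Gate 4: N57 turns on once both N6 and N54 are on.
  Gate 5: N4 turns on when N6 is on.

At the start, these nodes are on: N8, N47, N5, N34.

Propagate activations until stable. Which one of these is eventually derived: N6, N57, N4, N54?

Gate 1: N5 and N34 on → N54 on.
N6 would need N4 and N8 (Gate 3), but N4 never turns on. N57 would need N6 and N54 (Gate 4), but N6 never turns on. N4 would need N6 (Gate 5), but N6 never turns on.

N54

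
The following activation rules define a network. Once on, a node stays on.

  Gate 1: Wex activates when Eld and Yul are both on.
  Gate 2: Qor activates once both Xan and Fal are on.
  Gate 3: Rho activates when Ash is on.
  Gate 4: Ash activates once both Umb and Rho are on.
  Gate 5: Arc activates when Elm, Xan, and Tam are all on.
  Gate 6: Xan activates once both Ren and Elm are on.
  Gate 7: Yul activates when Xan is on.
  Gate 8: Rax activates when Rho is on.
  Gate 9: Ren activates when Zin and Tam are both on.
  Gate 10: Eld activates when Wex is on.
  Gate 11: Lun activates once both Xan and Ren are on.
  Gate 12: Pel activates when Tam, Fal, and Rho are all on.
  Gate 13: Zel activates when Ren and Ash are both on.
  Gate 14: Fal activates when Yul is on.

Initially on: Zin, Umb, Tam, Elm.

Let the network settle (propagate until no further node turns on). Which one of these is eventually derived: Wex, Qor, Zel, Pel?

Qor

Zin and Tam are on, so Ren activates (Gate 9).
Ren and Elm are on, so Xan activates (Gate 6).
Xan is on, so Yul activates (Gate 7).
Gate 14: Yul on → Fal on.
Xan and Fal are on, so Qor activates (Gate 2).
Zel would need Ren and Ash (Gate 13), but Ash never turns on. Wex would need Eld and Yul (Gate 1), but Eld never turns on. Pel would need Tam, Fal, and Rho (Gate 12), but Rho never turns on.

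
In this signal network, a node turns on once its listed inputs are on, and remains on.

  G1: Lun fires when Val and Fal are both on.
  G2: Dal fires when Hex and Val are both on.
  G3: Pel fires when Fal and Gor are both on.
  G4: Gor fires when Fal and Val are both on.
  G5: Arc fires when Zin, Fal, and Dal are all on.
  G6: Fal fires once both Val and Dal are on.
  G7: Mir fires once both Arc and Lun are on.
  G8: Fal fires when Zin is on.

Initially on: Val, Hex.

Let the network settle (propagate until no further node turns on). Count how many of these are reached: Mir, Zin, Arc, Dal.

Hex and Val are on, so Dal fires (G2).
Mir would need Arc and Lun (G7), but Arc never turns on.
No rule produces Zin, and it is not given.
Arc would need Zin, Fal, and Dal (G5), but Zin never turns on.
Dal: reached.
Reached: Dal — 1 of the 4.

1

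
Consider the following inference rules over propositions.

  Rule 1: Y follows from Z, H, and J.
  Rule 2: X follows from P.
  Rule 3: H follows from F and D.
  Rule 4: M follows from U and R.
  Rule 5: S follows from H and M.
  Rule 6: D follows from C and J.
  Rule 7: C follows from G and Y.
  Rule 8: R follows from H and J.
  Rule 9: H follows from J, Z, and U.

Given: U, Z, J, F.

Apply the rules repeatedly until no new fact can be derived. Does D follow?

D would need C and J (Rule 6), but C is never established.

No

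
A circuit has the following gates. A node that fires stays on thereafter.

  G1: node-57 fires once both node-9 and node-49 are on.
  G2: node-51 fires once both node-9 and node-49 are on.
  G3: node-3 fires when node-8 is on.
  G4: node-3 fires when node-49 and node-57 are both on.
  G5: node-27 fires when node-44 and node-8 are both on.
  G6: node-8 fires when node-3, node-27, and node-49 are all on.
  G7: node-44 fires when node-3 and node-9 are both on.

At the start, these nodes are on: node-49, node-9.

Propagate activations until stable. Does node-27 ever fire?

No

node-27 would need node-44 and node-8 (G5), but node-8 never turns on.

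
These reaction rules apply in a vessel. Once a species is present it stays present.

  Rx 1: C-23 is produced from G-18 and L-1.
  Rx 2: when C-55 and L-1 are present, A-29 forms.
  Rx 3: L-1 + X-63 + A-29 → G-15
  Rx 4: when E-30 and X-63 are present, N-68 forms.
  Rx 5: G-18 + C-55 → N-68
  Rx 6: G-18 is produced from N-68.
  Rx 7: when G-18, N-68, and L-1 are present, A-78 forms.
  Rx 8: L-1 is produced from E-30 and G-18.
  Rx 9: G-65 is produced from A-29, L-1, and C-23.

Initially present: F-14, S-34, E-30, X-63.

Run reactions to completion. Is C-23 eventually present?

Yes

E-30 and X-63 present → N-68 forms (Rx 4).
N-68 present → G-18 forms (Rx 6).
E-30 and G-18 present → L-1 forms (Rx 8).
G-18 and L-1 present → C-23 forms (Rx 1).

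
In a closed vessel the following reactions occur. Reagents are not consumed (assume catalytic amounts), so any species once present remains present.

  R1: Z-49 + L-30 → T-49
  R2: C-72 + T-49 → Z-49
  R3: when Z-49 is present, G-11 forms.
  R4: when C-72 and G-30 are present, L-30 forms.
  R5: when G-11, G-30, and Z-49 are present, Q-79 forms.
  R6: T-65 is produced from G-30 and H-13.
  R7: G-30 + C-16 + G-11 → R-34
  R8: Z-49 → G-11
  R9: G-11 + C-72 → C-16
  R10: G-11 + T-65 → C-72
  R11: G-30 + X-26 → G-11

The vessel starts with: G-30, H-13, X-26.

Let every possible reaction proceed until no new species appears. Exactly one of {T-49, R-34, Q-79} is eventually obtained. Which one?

G-30 and X-26 present → G-11 forms (R11).
G-30 and H-13 present → T-65 forms (R6).
G-11 and T-65 present → C-72 forms (R10).
G-11 and C-72 present → C-16 forms (R9).
G-30, C-16, and G-11 present → R-34 forms (R7).
T-49 would need Z-49 and L-30 (R1), but Z-49 never forms. Q-79 would need G-11, G-30, and Z-49 (R5), but Z-49 never forms.

R-34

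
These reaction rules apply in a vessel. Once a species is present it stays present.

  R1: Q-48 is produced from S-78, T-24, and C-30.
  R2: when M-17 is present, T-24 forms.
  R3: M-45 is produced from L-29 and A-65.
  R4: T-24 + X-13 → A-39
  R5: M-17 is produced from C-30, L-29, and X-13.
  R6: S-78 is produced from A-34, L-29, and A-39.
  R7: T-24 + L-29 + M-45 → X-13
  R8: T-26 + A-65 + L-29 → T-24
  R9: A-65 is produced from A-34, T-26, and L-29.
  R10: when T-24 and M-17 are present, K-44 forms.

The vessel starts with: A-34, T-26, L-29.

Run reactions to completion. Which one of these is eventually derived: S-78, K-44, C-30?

S-78

A-34, T-26, and L-29 present → A-65 forms (R9).
T-26, A-65, and L-29 present → T-24 forms (R8).
L-29 and A-65 present → M-45 forms (R3).
T-24, L-29, and M-45 present → X-13 forms (R7).
T-24 and X-13 present → A-39 forms (R4).
A-34, L-29, and A-39 present → S-78 forms (R6).
No rule produces C-30, and it is not given. K-44 would need T-24 and M-17 (R10), but M-17 never forms.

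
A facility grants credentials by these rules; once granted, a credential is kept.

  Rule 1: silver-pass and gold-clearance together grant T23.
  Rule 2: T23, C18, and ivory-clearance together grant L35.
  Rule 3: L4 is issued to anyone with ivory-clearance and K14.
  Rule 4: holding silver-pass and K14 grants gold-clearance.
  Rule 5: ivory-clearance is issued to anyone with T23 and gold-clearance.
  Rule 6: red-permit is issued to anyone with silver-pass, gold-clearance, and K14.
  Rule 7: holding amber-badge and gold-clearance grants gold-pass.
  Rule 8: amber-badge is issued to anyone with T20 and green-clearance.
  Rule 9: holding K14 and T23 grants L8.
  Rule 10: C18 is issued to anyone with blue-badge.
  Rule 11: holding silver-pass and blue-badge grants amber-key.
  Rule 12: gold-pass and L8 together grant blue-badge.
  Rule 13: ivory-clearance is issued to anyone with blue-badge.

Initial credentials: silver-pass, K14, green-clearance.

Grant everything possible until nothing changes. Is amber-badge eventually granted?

No

amber-badge would need T20 and green-clearance (Rule 8), but T20 is never granted.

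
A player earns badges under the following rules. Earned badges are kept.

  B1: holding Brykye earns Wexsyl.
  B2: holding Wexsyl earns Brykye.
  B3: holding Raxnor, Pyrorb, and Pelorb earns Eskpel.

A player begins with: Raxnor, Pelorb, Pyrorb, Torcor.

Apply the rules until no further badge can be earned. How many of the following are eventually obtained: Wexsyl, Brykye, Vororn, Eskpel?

1

With Raxnor, Pyrorb, and Pelorb, Eskpel is earned (B3).
Wexsyl would need Brykye (B1), but Brykye is never earned.
Brykye would need Wexsyl (B2), but Wexsyl is never earned.
No rule produces Vororn, and it is not given.
Eskpel: reached.
Reached: Eskpel — 1 of the 4.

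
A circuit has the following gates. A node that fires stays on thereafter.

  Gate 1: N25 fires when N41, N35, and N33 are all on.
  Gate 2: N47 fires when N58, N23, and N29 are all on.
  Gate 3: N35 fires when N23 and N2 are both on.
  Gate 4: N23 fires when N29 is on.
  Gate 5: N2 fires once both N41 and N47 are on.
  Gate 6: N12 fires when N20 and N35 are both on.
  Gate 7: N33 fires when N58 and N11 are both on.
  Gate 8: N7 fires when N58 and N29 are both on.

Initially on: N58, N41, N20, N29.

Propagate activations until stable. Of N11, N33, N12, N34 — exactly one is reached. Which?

Gate 4: N29 on → N23 on.
N58, N23, and N29 are on, so N47 fires (Gate 2).
N41 and N47 are on, so N2 fires (Gate 5).
Gate 3: N23 and N2 on → N35 on.
N20 and N35 are on, so N12 fires (Gate 6).
No rule produces N11, and it is not given. N33 would need N58 and N11 (Gate 7), but N11 never turns on. No rule produces N34, and it is not given.

N12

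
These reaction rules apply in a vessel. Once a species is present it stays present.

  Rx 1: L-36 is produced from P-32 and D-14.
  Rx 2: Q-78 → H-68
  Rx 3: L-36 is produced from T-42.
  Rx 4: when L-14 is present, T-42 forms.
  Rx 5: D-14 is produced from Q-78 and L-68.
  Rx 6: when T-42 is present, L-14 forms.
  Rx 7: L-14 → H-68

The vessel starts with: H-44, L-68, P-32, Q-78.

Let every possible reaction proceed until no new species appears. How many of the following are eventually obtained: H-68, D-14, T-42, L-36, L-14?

3

Q-78 and L-68 present → D-14 forms (Rx 5).
Q-78 present → H-68 forms (Rx 2).
P-32 and D-14 present → L-36 forms (Rx 1).
H-68: reached.
D-14: reached.
T-42 would need L-14 (Rx 4), but L-14 never forms.
L-36: reached.
L-14 would need T-42 (Rx 6), but T-42 never forms.
Reached: H-68, D-14, and L-36 — 3 of the 5.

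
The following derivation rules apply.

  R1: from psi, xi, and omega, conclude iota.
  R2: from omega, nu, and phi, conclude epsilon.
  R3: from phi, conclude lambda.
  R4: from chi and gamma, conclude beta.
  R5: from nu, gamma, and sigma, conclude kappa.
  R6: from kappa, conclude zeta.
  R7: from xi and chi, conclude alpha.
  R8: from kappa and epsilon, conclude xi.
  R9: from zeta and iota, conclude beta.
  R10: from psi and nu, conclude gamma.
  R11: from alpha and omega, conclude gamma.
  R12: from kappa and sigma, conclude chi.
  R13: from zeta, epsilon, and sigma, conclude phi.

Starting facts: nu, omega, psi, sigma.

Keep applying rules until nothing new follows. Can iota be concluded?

No

iota would need psi, xi, and omega (R1), but xi is never established.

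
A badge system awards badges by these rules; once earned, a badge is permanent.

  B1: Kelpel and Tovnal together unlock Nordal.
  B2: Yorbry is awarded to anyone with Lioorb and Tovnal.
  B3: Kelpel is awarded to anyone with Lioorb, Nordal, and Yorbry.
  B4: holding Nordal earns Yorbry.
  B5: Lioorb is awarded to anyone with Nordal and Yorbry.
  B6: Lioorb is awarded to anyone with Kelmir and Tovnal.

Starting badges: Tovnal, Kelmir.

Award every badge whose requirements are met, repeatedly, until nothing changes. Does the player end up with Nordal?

No

Nordal would need Kelpel and Tovnal (B1), but Kelpel is never earned.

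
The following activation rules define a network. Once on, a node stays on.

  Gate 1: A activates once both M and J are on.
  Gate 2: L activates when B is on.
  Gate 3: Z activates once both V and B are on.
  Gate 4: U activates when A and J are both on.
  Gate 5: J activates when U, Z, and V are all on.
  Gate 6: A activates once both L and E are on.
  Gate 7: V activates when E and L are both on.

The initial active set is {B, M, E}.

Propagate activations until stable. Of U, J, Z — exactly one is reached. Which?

Z

B is on, so L activates (Gate 2).
E and L are on, so V activates (Gate 7).
V and B are on, so Z activates (Gate 3).
U would need A and J (Gate 4), but J never turns on. J would need U, Z, and V (Gate 5), but U never turns on.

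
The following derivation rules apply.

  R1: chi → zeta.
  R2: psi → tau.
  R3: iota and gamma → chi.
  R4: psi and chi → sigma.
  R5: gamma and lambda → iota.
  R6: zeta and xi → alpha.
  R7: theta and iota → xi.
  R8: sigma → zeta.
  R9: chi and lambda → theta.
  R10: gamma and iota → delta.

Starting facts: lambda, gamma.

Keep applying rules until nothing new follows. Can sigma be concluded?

sigma would need psi and chi (R4), but psi is never established.

No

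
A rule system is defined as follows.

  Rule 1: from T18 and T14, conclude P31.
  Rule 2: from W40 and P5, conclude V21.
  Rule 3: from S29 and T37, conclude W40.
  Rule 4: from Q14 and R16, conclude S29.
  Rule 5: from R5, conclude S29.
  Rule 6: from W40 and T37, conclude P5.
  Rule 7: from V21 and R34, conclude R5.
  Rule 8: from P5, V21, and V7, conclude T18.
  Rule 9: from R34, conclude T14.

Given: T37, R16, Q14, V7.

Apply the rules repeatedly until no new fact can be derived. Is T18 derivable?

Q14 and R16 hold, so S29 follows (Rule 4).
S29 and T37 hold, so W40 follows (Rule 3).
From W40 and T37, Rule 6 gives P5.
W40 and P5 hold, so V21 follows (Rule 2).
P5, V21, and V7 hold, so T18 follows (Rule 8).

Yes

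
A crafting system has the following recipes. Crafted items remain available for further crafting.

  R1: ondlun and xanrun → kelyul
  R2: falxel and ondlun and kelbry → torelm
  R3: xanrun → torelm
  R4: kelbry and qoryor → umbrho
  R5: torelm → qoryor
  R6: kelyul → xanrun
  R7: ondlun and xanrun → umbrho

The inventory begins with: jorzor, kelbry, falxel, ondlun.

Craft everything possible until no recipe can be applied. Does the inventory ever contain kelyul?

No

kelyul would need ondlun and xanrun (R1), but xanrun is never obtained.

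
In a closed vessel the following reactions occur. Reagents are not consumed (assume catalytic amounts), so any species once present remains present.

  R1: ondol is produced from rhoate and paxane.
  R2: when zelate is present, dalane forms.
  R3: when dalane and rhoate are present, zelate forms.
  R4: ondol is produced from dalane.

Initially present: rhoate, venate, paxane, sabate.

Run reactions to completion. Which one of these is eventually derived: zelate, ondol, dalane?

ondol

rhoate and paxane present → ondol forms (R1).
zelate would need dalane and rhoate (R3), but dalane never forms. dalane would need zelate (R2), but zelate never forms.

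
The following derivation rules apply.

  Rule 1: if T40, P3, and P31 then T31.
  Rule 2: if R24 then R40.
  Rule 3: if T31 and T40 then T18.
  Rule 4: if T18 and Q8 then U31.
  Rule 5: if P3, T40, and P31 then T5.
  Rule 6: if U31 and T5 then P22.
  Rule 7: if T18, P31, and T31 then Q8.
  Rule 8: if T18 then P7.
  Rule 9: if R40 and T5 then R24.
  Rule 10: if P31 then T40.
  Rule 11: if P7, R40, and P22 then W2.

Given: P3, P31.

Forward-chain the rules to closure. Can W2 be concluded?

No

W2 would need P7, R40, and P22 (Rule 11), but R40 is never established.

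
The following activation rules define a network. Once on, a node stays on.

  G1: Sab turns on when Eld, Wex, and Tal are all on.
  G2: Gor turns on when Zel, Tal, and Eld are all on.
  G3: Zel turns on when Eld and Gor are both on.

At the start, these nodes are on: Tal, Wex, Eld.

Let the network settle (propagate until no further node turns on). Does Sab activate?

Yes

G1: Eld, Wex, and Tal on → Sab on.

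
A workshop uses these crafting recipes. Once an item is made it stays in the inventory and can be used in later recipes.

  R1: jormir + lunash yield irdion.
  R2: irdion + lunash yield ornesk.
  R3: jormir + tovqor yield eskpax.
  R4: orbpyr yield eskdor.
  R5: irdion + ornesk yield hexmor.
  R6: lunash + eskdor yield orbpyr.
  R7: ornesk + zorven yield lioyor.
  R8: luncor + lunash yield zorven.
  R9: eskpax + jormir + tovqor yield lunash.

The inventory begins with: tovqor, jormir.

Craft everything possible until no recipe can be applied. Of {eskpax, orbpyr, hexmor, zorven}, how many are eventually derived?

2

Using R3, jormir and tovqor make eskpax.
eskpax + jormir + tovqor → lunash (R9).
jormir + lunash → irdion (R1).
irdion + lunash → ornesk (R2).
irdion + ornesk → hexmor (R5).
eskpax: reached.
orbpyr would need lunash and eskdor (R6), but eskdor is never obtained.
hexmor: reached.
zorven would need luncor and lunash (R8), but luncor is never obtained.
Reached: eskpax and hexmor — 2 of the 4.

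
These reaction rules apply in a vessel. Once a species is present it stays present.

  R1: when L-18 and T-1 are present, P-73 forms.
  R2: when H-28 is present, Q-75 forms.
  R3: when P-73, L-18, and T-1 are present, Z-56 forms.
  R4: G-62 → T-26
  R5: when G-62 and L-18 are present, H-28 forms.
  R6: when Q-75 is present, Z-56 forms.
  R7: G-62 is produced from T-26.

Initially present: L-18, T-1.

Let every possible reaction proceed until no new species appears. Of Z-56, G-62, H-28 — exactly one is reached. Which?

L-18 and T-1 present → P-73 forms (R1).
P-73, L-18, and T-1 present → Z-56 forms (R3).
H-28 would need G-62 and L-18 (R5), but G-62 never forms. G-62 would need T-26 (R7), but T-26 never forms.

Z-56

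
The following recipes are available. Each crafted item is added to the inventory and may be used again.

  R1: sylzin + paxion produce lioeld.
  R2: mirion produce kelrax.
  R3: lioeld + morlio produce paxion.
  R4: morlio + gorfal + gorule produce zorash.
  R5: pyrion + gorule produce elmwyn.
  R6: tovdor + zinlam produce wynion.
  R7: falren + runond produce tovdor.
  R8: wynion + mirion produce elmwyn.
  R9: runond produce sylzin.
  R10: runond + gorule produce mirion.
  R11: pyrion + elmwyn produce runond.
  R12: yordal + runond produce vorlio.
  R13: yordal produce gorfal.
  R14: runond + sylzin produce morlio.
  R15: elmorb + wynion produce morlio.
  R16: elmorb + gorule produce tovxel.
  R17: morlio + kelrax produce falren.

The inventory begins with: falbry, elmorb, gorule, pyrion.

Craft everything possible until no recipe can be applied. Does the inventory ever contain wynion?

wynion would need tovdor and zinlam (R6), but zinlam is never obtained.

No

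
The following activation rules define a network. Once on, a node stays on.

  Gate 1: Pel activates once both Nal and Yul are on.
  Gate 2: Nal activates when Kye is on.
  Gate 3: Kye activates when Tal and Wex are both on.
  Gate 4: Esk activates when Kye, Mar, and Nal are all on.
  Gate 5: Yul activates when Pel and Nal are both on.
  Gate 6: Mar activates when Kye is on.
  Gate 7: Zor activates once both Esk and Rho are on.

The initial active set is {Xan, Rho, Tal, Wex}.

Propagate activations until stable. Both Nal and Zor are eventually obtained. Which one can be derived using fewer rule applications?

Nal

Nal: Gate 3: Tal and Wex on → Kye on. Kye is on, so Nal activates (Gate 2). [2 rule applications]
Zor: Tal and Wex are on, so Kye activates (Gate 3). Gate 6: Kye on → Mar on. Kye is on, so Nal activates (Gate 2). Gate 4: Kye, Mar, and Nal on → Esk on. Esk and Rho are on, so Zor activates (Gate 7). [5 rule applications]
Nal needs fewer.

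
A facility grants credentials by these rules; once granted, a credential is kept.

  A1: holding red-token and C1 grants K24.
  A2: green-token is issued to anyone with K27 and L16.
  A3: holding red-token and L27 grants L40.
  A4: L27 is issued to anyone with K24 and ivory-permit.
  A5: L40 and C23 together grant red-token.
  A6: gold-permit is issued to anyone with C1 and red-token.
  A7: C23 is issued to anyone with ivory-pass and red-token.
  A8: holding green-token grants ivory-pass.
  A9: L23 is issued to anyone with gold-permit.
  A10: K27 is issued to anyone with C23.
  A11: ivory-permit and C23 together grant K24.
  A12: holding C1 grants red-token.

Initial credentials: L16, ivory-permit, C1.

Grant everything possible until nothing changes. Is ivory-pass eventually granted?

No

ivory-pass would need green-token (A8), but green-token is never granted.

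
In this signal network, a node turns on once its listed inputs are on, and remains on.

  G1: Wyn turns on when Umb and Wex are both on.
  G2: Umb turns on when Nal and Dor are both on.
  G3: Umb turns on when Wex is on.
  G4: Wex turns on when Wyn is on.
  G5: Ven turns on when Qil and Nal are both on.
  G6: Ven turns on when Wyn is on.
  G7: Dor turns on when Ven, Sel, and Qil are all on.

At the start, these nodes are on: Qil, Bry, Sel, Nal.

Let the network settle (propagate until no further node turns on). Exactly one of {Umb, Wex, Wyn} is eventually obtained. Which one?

Umb

G5: Qil and Nal on → Ven on.
G7: Ven, Sel, and Qil on → Dor on.
G2: Nal and Dor on → Umb on.
Wyn would need Umb and Wex (G1), but Wex never turns on. Wex would need Wyn (G4), but Wyn never turns on.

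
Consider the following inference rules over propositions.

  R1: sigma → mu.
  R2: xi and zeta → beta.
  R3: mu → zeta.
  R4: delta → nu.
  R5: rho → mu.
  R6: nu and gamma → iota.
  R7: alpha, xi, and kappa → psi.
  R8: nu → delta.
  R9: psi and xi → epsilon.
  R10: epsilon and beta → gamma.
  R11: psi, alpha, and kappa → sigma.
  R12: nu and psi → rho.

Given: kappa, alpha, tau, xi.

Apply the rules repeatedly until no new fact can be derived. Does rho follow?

No

rho would need nu and psi (R12), but nu is never established.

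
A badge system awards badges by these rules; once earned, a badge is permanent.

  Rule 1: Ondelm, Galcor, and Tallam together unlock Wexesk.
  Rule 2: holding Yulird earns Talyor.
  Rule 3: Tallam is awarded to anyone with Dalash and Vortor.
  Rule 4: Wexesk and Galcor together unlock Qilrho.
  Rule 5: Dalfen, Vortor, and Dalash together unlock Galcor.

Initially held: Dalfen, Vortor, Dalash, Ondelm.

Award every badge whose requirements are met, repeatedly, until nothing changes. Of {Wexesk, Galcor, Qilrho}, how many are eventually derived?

3

With Dalfen, Vortor, and Dalash, Galcor is earned (Rule 5).
With Dalash and Vortor, Tallam is earned (Rule 3).
With Ondelm, Galcor, and Tallam, Wexesk is earned (Rule 1).
With Wexesk and Galcor, Qilrho is earned (Rule 4).
Wexesk: reached.
Galcor: reached.
Qilrho: reached.
All 3 are reached.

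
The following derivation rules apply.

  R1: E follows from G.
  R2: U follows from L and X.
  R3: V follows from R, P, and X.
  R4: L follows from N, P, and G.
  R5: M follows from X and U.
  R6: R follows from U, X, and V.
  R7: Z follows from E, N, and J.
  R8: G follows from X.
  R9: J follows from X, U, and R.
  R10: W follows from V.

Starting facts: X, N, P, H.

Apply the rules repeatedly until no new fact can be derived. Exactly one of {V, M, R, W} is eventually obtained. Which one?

M

X holds, so G follows (R8).
N, P, and G hold, so L follows (R4).
From L and X, R2 gives U.
From X and U, R5 gives M.
W would need V (R10), but V is never established. R would need U, X, and V (R6), but V is never established. V would need R, P, and X (R3), but R is never established.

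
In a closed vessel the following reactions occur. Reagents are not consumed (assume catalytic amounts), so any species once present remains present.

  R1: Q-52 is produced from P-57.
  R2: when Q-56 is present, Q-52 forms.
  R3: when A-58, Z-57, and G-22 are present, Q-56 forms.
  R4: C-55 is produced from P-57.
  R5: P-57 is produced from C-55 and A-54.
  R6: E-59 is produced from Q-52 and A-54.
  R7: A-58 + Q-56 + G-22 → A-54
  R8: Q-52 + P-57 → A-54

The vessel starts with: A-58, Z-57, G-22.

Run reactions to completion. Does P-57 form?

No

P-57 would need C-55 and A-54 (R5), but C-55 never forms.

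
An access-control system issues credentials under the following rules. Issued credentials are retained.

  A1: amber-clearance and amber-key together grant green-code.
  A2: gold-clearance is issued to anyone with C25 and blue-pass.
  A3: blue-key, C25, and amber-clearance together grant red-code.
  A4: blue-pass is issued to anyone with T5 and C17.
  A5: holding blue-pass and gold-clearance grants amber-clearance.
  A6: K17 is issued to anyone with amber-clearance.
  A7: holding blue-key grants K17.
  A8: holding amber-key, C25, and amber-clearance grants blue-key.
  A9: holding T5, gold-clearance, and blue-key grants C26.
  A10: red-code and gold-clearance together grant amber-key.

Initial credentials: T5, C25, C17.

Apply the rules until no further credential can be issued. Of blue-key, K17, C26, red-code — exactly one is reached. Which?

K17

Holding T5 and C17 grants blue-pass (A4).
Holding C25 and blue-pass grants gold-clearance (A2).
Holding blue-pass and gold-clearance grants amber-clearance (A5).
Holding amber-clearance grants K17 (A6).
red-code would need blue-key, C25, and amber-clearance (A3), but blue-key is never granted. blue-key would need amber-key, C25, and amber-clearance (A8), but amber-key is never granted. C26 would need T5, gold-clearance, and blue-key (A9), but blue-key is never granted.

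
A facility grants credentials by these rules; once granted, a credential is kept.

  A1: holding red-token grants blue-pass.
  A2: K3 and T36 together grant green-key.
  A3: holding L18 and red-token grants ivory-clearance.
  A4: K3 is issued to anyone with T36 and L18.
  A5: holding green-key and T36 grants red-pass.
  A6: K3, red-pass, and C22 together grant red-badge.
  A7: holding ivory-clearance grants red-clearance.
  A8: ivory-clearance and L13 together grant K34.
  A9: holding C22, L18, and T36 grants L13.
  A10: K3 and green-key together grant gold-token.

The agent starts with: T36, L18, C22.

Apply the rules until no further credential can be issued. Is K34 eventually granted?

No

K34 would need ivory-clearance and L13 (A8), but ivory-clearance is never granted.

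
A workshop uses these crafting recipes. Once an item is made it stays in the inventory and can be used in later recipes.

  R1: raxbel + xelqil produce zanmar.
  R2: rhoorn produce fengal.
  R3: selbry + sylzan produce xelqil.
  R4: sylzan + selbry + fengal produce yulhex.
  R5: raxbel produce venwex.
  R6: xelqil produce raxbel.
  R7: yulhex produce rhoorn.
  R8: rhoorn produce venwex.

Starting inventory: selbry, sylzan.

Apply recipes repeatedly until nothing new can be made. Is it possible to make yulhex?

yulhex would need sylzan, selbry, and fengal (R4), but fengal is never obtained.

No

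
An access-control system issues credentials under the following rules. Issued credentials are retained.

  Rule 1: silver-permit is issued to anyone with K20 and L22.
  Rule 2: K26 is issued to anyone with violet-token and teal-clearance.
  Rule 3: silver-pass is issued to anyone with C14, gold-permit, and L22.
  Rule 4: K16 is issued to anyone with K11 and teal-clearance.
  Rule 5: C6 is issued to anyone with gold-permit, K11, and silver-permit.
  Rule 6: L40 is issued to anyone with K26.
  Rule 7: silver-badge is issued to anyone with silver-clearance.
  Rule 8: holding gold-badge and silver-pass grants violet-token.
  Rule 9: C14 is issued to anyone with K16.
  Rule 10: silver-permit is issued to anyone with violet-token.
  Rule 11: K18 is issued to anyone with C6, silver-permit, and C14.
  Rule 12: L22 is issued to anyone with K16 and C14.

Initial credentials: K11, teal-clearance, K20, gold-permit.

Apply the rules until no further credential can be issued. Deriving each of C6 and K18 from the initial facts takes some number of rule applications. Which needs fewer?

C6: Holding K11 and teal-clearance grants K16 (Rule 4). Holding K16 grants C14 (Rule 9). Holding K16 and C14 grants L22 (Rule 12). Holding K20 and L22 grants silver-permit (Rule 1). Holding gold-permit, K11, and silver-permit grants C6 (Rule 5). [5 rule applications]
K18: Holding K11 and teal-clearance grants K16 (Rule 4). Holding K16 grants C14 (Rule 9). Holding K16 and C14 grants L22 (Rule 12). Holding K20 and L22 grants silver-permit (Rule 1). Holding gold-permit, K11, and silver-permit grants C6 (Rule 5). Holding C6, silver-permit, and C14 grants K18 (Rule 11). [6 rule applications]
C6 needs fewer.

C6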